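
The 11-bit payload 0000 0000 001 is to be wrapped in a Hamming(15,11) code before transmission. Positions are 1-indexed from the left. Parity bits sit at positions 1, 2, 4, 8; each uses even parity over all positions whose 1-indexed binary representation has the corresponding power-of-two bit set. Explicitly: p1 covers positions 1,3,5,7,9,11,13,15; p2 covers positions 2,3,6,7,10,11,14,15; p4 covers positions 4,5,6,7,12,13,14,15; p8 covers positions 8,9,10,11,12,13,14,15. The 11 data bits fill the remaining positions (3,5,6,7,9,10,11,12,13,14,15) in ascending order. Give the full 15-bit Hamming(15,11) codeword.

110100010000001

Place data bits at non-power-of-two positions: b3=0, b5=0, b6=0, b7=0, b9=0, b10=0, b11=0, b12=0, b13=0, b14=0, b15=1.
p1 = XOR of data positions {3,5,7,9,11,13,15} = 0⊕0⊕0⊕0⊕0⊕0⊕1 = 1
p2 = XOR of data positions {3,6,7,10,11,14,15} = 0⊕0⊕0⊕0⊕0⊕0⊕1 = 1
p4 = XOR of data positions {5,6,7,12,13,14,15} = 0⊕0⊕0⊕0⊕0⊕0⊕1 = 1
p8 = XOR of data positions {9,10,11,12,13,14,15} = 0⊕0⊕0⊕0⊕0⊕0⊕1 = 1
Codeword b1..b15 = 110100010000001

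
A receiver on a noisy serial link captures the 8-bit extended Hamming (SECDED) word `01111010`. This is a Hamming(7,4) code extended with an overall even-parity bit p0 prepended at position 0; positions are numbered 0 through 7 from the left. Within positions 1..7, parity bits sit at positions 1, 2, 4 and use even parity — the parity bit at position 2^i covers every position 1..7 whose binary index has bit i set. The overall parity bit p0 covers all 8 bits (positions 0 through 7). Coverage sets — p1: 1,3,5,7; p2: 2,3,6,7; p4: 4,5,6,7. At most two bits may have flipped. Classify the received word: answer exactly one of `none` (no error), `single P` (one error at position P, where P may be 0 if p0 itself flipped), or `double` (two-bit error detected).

s1: b1⊕b3⊕b5⊕b7 = 1⊕1⊕0⊕0 = 0
s2: b2⊕b3⊕b6⊕b7 = 1⊕1⊕1⊕0 = 1
s4: b4⊕b5⊕b6⊕b7 = 1⊕0⊕1⊕0 = 0
Syndrome (s4...s1) = 010 → position 2.
Overall parity (XOR of all 8 bits, including p0): 0⊕1⊕1⊕1⊕1⊕0⊕1⊕0 = 1
Overall=1, syndrome position=2 → single-bit error at position 2.

single 2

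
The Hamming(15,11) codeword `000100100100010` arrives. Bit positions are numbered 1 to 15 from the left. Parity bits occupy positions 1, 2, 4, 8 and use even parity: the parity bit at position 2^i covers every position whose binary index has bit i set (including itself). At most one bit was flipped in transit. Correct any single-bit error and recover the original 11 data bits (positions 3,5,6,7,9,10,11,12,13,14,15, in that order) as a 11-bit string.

s1: b1⊕b3⊕b5⊕b7⊕b9⊕b11⊕b13⊕b15 = 0⊕0⊕0⊕1⊕0⊕0⊕0⊕0 = 1
s2: b2⊕b3⊕b6⊕b7⊕b10⊕b11⊕b14⊕b15 = 0⊕0⊕0⊕1⊕1⊕0⊕1⊕0 = 1
s4: b4⊕b5⊕b6⊕b7⊕b12⊕b13⊕b14⊕b15 = 1⊕0⊕0⊕1⊕0⊕0⊕1⊕0 = 1
s8: b8⊕b9⊕b10⊕b11⊕b12⊕b13⊕b14⊕b15 = 0⊕0⊕1⊕0⊕0⊕0⊕1⊕0 = 0
Syndrome (s8...s1) = 0111 → position 7.
Flip bit 7: corrected codeword = 000100000100010
Data bits at positions 3,5,6,7,9,10,11,12,13,14,15: 00000100010

00000100010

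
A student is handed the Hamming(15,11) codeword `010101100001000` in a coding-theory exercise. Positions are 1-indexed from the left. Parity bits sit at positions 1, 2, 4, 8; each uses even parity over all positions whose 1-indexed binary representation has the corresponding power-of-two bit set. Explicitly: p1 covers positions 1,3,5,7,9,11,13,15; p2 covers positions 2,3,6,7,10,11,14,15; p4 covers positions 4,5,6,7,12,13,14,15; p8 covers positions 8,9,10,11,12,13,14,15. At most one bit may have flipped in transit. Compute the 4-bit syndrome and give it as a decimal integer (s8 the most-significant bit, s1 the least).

11

s1: b1⊕b3⊕b5⊕b7⊕b9⊕b11⊕b13⊕b15 = 0⊕0⊕0⊕1⊕0⊕0⊕0⊕0 = 1
s2: b2⊕b3⊕b6⊕b7⊕b10⊕b11⊕b14⊕b15 = 1⊕0⊕1⊕1⊕0⊕0⊕0⊕0 = 1
s4: b4⊕b5⊕b6⊕b7⊕b12⊕b13⊕b14⊕b15 = 1⊕0⊕1⊕1⊕1⊕0⊕0⊕0 = 0
s8: b8⊕b9⊕b10⊕b11⊕b12⊕b13⊕b14⊕b15 = 0⊕0⊕0⊕0⊕1⊕0⊕0⊕0 = 1
Syndrome (s8...s1) = 1011 → position 11.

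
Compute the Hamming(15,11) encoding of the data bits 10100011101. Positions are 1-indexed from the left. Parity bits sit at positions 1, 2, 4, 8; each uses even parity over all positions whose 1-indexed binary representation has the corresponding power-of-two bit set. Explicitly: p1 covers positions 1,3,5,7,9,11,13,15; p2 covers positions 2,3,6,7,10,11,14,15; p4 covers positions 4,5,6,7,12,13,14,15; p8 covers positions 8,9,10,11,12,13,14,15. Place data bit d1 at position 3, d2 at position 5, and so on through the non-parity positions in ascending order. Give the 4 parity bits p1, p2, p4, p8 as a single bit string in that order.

0000

Place data bits at non-power-of-two positions: b3=1, b5=0, b6=1, b7=0, b9=0, b10=0, b11=1, b12=1, b13=1, b14=0, b15=1.
p1 = XOR of data positions {3,5,7,9,11,13,15} = 1⊕0⊕0⊕0⊕1⊕1⊕1 = 0
p2 = XOR of data positions {3,6,7,10,11,14,15} = 1⊕1⊕0⊕0⊕1⊕0⊕1 = 0
p4 = XOR of data positions {5,6,7,12,13,14,15} = 0⊕1⊕0⊕1⊕1⊕0⊕1 = 0
p8 = XOR of data positions {9,10,11,12,13,14,15} = 0⊕0⊕1⊕1⊕1⊕0⊕1 = 0
Parity bits p1,p2,p4,p8 = 0000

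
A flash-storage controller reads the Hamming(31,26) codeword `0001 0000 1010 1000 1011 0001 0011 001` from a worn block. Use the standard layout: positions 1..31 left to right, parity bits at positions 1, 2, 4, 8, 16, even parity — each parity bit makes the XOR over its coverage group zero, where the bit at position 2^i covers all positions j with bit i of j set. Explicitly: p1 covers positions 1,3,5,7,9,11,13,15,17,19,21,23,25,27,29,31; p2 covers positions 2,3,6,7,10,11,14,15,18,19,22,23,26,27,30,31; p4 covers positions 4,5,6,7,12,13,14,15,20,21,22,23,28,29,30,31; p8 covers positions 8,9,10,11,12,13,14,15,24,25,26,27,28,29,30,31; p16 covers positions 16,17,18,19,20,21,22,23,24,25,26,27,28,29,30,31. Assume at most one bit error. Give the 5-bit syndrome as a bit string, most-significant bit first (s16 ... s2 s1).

11101

s1: b1⊕b3⊕b5⊕b7⊕b9⊕b11⊕b13⊕b15⊕b17⊕b19⊕b21⊕b23⊕b25⊕b27⊕b29⊕b31 = 0⊕0⊕0⊕0⊕1⊕1⊕1⊕0⊕1⊕1⊕0⊕0⊕0⊕1⊕0⊕1 = 1
s2: b2⊕b3⊕b6⊕b7⊕b10⊕b11⊕b14⊕b15⊕b18⊕b19⊕b22⊕b23⊕b26⊕b27⊕b30⊕b31 = 0⊕0⊕0⊕0⊕0⊕1⊕0⊕0⊕0⊕1⊕0⊕0⊕0⊕1⊕0⊕1 = 0
s4: b4⊕b5⊕b6⊕b7⊕b12⊕b13⊕b14⊕b15⊕b20⊕b21⊕b22⊕b23⊕b28⊕b29⊕b30⊕b31 = 1⊕0⊕0⊕0⊕0⊕1⊕0⊕0⊕1⊕0⊕0⊕0⊕1⊕0⊕0⊕1 = 1
s8: b8⊕b9⊕b10⊕b11⊕b12⊕b13⊕b14⊕b15⊕b24⊕b25⊕b26⊕b27⊕b28⊕b29⊕b30⊕b31 = 0⊕1⊕0⊕1⊕0⊕1⊕0⊕0⊕1⊕0⊕0⊕1⊕1⊕0⊕0⊕1 = 1
s16: b16⊕b17⊕b18⊕b19⊕b20⊕b21⊕b22⊕b23⊕b24⊕b25⊕b26⊕b27⊕b28⊕b29⊕b30⊕b31 = 0⊕1⊕0⊕1⊕1⊕0⊕0⊕0⊕1⊕0⊕0⊕1⊕1⊕0⊕0⊕1 = 1
Syndrome (s16...s1) = 11101 → position 29.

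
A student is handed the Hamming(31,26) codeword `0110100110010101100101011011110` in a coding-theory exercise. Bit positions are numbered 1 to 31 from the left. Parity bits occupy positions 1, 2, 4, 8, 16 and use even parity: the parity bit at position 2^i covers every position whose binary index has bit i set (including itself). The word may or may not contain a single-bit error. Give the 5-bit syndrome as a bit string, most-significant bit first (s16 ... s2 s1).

00001

s1: b1⊕b3⊕b5⊕b7⊕b9⊕b11⊕b13⊕b15⊕b17⊕b19⊕b21⊕b23⊕b25⊕b27⊕b29⊕b31 = 0⊕1⊕1⊕0⊕1⊕0⊕0⊕0⊕1⊕0⊕0⊕0⊕1⊕1⊕1⊕0 = 1
s2: b2⊕b3⊕b6⊕b7⊕b10⊕b11⊕b14⊕b15⊕b18⊕b19⊕b22⊕b23⊕b26⊕b27⊕b30⊕b31 = 1⊕1⊕0⊕0⊕0⊕0⊕1⊕0⊕0⊕0⊕1⊕0⊕0⊕1⊕1⊕0 = 0
s4: b4⊕b5⊕b6⊕b7⊕b12⊕b13⊕b14⊕b15⊕b20⊕b21⊕b22⊕b23⊕b28⊕b29⊕b30⊕b31 = 0⊕1⊕0⊕0⊕1⊕0⊕1⊕0⊕1⊕0⊕1⊕0⊕1⊕1⊕1⊕0 = 0
s8: b8⊕b9⊕b10⊕b11⊕b12⊕b13⊕b14⊕b15⊕b24⊕b25⊕b26⊕b27⊕b28⊕b29⊕b30⊕b31 = 1⊕1⊕0⊕0⊕1⊕0⊕1⊕0⊕1⊕1⊕0⊕1⊕1⊕1⊕1⊕0 = 0
s16: b16⊕b17⊕b18⊕b19⊕b20⊕b21⊕b22⊕b23⊕b24⊕b25⊕b26⊕b27⊕b28⊕b29⊕b30⊕b31 = 1⊕1⊕0⊕0⊕1⊕0⊕1⊕0⊕1⊕1⊕0⊕1⊕1⊕1⊕1⊕0 = 0
Syndrome (s16...s1) = 00001 → position 1.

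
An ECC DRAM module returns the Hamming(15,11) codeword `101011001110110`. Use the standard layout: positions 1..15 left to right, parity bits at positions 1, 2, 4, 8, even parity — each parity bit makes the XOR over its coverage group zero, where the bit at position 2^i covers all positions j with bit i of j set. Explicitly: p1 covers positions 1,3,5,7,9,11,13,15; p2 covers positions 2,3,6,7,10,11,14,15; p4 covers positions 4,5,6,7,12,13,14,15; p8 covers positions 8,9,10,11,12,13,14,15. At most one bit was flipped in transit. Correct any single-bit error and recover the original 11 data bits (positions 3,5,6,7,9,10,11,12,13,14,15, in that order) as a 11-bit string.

11101010110

s1: b1⊕b3⊕b5⊕b7⊕b9⊕b11⊕b13⊕b15 = 1⊕1⊕1⊕0⊕1⊕1⊕1⊕0 = 0
s2: b2⊕b3⊕b6⊕b7⊕b10⊕b11⊕b14⊕b15 = 0⊕1⊕1⊕0⊕1⊕1⊕1⊕0 = 1
s4: b4⊕b5⊕b6⊕b7⊕b12⊕b13⊕b14⊕b15 = 0⊕1⊕1⊕0⊕0⊕1⊕1⊕0 = 0
s8: b8⊕b9⊕b10⊕b11⊕b12⊕b13⊕b14⊕b15 = 0⊕1⊕1⊕1⊕0⊕1⊕1⊕0 = 1
Syndrome (s8...s1) = 1010 → position 10.
Flip bit 10: corrected codeword = 101011001010110
Data bits at positions 3,5,6,7,9,10,11,12,13,14,15: 11101010110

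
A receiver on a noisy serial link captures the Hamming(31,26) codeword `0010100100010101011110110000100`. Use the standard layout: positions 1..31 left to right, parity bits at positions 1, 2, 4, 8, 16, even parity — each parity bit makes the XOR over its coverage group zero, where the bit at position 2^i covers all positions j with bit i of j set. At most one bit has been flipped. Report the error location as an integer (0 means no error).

s1: b1⊕b3⊕b5⊕b7⊕b9⊕b11⊕b13⊕b15⊕b17⊕b19⊕b21⊕b23⊕b25⊕b27⊕b29⊕b31 = 0⊕1⊕1⊕0⊕0⊕0⊕0⊕0⊕0⊕1⊕1⊕1⊕0⊕0⊕1⊕0 = 0
s2: b2⊕b3⊕b6⊕b7⊕b10⊕b11⊕b14⊕b15⊕b18⊕b19⊕b22⊕b23⊕b26⊕b27⊕b30⊕b31 = 0⊕1⊕0⊕0⊕0⊕0⊕1⊕0⊕1⊕1⊕0⊕1⊕0⊕0⊕0⊕0 = 1
s4: b4⊕b5⊕b6⊕b7⊕b12⊕b13⊕b14⊕b15⊕b20⊕b21⊕b22⊕b23⊕b28⊕b29⊕b30⊕b31 = 0⊕1⊕0⊕0⊕1⊕0⊕1⊕0⊕1⊕1⊕0⊕1⊕0⊕1⊕0⊕0 = 1
s8: b8⊕b9⊕b10⊕b11⊕b12⊕b13⊕b14⊕b15⊕b24⊕b25⊕b26⊕b27⊕b28⊕b29⊕b30⊕b31 = 1⊕0⊕0⊕0⊕1⊕0⊕1⊕0⊕1⊕0⊕0⊕0⊕0⊕1⊕0⊕0 = 1
s16: b16⊕b17⊕b18⊕b19⊕b20⊕b21⊕b22⊕b23⊕b24⊕b25⊕b26⊕b27⊕b28⊕b29⊕b30⊕b31 = 1⊕0⊕1⊕1⊕1⊕1⊕0⊕1⊕1⊕0⊕0⊕0⊕0⊕1⊕0⊕0 = 0
Syndrome (s16...s1) = 01110 → position 14.

14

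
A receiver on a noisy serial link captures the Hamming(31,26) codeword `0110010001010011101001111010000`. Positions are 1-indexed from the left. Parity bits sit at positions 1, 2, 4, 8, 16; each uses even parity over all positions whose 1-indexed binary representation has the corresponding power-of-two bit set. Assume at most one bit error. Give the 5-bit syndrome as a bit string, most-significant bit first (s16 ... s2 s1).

s1: b1⊕b3⊕b5⊕b7⊕b9⊕b11⊕b13⊕b15⊕b17⊕b19⊕b21⊕b23⊕b25⊕b27⊕b29⊕b31 = 0⊕1⊕0⊕0⊕0⊕0⊕0⊕1⊕1⊕1⊕0⊕1⊕1⊕1⊕0⊕0 = 1
s2: b2⊕b3⊕b6⊕b7⊕b10⊕b11⊕b14⊕b15⊕b18⊕b19⊕b22⊕b23⊕b26⊕b27⊕b30⊕b31 = 1⊕1⊕1⊕0⊕1⊕0⊕0⊕1⊕0⊕1⊕1⊕1⊕0⊕1⊕0⊕0 = 1
s4: b4⊕b5⊕b6⊕b7⊕b12⊕b13⊕b14⊕b15⊕b20⊕b21⊕b22⊕b23⊕b28⊕b29⊕b30⊕b31 = 0⊕0⊕1⊕0⊕1⊕0⊕0⊕1⊕0⊕0⊕1⊕1⊕0⊕0⊕0⊕0 = 1
s8: b8⊕b9⊕b10⊕b11⊕b12⊕b13⊕b14⊕b15⊕b24⊕b25⊕b26⊕b27⊕b28⊕b29⊕b30⊕b31 = 0⊕0⊕1⊕0⊕1⊕0⊕0⊕1⊕1⊕1⊕0⊕1⊕0⊕0⊕0⊕0 = 0
s16: b16⊕b17⊕b18⊕b19⊕b20⊕b21⊕b22⊕b23⊕b24⊕b25⊕b26⊕b27⊕b28⊕b29⊕b30⊕b31 = 1⊕1⊕0⊕1⊕0⊕0⊕1⊕1⊕1⊕1⊕0⊕1⊕0⊕0⊕0⊕0 = 0
Syndrome (s16...s1) = 00111 → position 7.

00111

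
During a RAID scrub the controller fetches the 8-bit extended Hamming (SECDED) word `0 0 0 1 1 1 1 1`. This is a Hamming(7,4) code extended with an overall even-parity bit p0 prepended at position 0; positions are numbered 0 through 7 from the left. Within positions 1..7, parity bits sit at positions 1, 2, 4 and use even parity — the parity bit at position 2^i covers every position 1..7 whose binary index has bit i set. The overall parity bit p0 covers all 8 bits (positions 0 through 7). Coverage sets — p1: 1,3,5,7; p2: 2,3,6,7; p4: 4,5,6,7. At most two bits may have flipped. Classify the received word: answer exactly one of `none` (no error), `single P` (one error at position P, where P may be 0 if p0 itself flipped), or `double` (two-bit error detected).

s1: b1⊕b3⊕b5⊕b7 = 0⊕1⊕1⊕1 = 1
s2: b2⊕b3⊕b6⊕b7 = 0⊕1⊕1⊕1 = 1
s4: b4⊕b5⊕b6⊕b7 = 1⊕1⊕1⊕1 = 0
Syndrome (s4...s1) = 011 → position 3.
Overall parity (XOR of all 8 bits, including p0): 0⊕0⊕0⊕1⊕1⊕1⊕1⊕1 = 1
Overall=1, syndrome position=3 → single-bit error at position 3.

single 3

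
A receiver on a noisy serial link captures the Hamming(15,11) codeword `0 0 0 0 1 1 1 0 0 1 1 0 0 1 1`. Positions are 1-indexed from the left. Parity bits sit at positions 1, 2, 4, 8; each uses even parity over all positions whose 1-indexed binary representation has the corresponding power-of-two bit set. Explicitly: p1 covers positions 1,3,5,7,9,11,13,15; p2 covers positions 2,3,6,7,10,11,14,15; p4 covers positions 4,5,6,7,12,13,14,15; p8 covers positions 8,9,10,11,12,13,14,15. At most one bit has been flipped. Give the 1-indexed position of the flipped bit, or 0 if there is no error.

s1: b1⊕b3⊕b5⊕b7⊕b9⊕b11⊕b13⊕b15 = 0⊕0⊕1⊕1⊕0⊕1⊕0⊕1 = 0
s2: b2⊕b3⊕b6⊕b7⊕b10⊕b11⊕b14⊕b15 = 0⊕0⊕1⊕1⊕1⊕1⊕1⊕1 = 0
s4: b4⊕b5⊕b6⊕b7⊕b12⊕b13⊕b14⊕b15 = 0⊕1⊕1⊕1⊕0⊕0⊕1⊕1 = 1
s8: b8⊕b9⊕b10⊕b11⊕b12⊕b13⊕b14⊕b15 = 0⊕0⊕1⊕1⊕0⊕0⊕1⊕1 = 0
Syndrome (s8...s1) = 0100 → position 4.

4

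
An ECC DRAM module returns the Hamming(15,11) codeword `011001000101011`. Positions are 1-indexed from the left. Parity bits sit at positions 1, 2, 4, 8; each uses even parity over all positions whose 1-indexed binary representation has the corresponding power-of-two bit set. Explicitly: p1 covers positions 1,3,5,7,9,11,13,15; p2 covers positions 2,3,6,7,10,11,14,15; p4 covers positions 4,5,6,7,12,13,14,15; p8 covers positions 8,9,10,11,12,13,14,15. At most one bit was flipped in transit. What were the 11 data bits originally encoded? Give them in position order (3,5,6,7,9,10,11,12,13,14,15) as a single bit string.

10100101011

s1: b1⊕b3⊕b5⊕b7⊕b9⊕b11⊕b13⊕b15 = 0⊕1⊕0⊕0⊕0⊕0⊕0⊕1 = 0
s2: b2⊕b3⊕b6⊕b7⊕b10⊕b11⊕b14⊕b15 = 1⊕1⊕1⊕0⊕1⊕0⊕1⊕1 = 0
s4: b4⊕b5⊕b6⊕b7⊕b12⊕b13⊕b14⊕b15 = 0⊕0⊕1⊕0⊕1⊕0⊕1⊕1 = 0
s8: b8⊕b9⊕b10⊕b11⊕b12⊕b13⊕b14⊕b15 = 0⊕0⊕1⊕0⊕1⊕0⊕1⊕1 = 0
Syndrome (s8...s1) = 0000 → position 0 (no error).
No correction needed.
Data bits at positions 3,5,6,7,9,10,11,12,13,14,15: 10100101011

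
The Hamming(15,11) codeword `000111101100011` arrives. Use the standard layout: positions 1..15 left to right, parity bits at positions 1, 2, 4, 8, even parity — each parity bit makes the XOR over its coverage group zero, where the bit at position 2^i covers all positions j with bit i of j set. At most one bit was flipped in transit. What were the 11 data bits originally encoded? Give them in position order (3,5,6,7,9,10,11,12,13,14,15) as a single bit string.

01111100011

s1: b1⊕b3⊕b5⊕b7⊕b9⊕b11⊕b13⊕b15 = 0⊕0⊕1⊕1⊕1⊕0⊕0⊕1 = 0
s2: b2⊕b3⊕b6⊕b7⊕b10⊕b11⊕b14⊕b15 = 0⊕0⊕1⊕1⊕1⊕0⊕1⊕1 = 1
s4: b4⊕b5⊕b6⊕b7⊕b12⊕b13⊕b14⊕b15 = 1⊕1⊕1⊕1⊕0⊕0⊕1⊕1 = 0
s8: b8⊕b9⊕b10⊕b11⊕b12⊕b13⊕b14⊕b15 = 0⊕1⊕1⊕0⊕0⊕0⊕1⊕1 = 0
Syndrome (s8...s1) = 0010 → position 2.
Flip bit 2: corrected codeword = 010111101100011
Data bits at positions 3,5,6,7,9,10,11,12,13,14,15: 01111100011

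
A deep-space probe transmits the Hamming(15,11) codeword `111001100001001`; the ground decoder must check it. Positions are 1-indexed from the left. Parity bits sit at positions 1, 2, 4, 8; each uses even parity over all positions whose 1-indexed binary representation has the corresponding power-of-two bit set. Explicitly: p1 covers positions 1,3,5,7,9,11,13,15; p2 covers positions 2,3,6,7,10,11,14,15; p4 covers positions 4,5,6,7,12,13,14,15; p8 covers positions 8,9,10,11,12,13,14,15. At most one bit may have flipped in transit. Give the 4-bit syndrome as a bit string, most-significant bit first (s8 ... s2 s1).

s1: b1⊕b3⊕b5⊕b7⊕b9⊕b11⊕b13⊕b15 = 1⊕1⊕0⊕1⊕0⊕0⊕0⊕1 = 0
s2: b2⊕b3⊕b6⊕b7⊕b10⊕b11⊕b14⊕b15 = 1⊕1⊕1⊕1⊕0⊕0⊕0⊕1 = 1
s4: b4⊕b5⊕b6⊕b7⊕b12⊕b13⊕b14⊕b15 = 0⊕0⊕1⊕1⊕1⊕0⊕0⊕1 = 0
s8: b8⊕b9⊕b10⊕b11⊕b12⊕b13⊕b14⊕b15 = 0⊕0⊕0⊕0⊕1⊕0⊕0⊕1 = 0
Syndrome (s8...s1) = 0010 → position 2.

0010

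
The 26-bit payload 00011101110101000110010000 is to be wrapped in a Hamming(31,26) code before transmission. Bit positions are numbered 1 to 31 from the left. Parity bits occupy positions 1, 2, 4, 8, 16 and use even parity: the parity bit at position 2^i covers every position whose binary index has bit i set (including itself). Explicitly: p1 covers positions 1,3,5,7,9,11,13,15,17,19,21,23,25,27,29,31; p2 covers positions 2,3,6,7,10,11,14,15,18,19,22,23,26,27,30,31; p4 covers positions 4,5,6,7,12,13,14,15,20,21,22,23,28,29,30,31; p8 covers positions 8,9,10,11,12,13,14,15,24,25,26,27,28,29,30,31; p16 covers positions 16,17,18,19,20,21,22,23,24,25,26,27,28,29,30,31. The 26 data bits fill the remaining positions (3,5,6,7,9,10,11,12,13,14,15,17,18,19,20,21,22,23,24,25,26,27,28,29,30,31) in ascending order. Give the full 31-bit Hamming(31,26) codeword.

Place data bits at non-power-of-two positions: b3=0, b5=0, b6=0, b7=1, b9=1, b10=1, b11=0, b12=1, b13=1, b14=1, b15=0, b17=1, b18=0, b19=1, b20=0, b21=0, b22=0, b23=1, b24=1, b25=0, b26=0, b27=1, b28=0, b29=0, b30=0, b31=0.
p1 = XOR of data positions {3,5,7,9,11,13,15,17,19,21,23,25,27,29,31} = 0⊕0⊕1⊕1⊕0⊕1⊕0⊕1⊕1⊕0⊕1⊕0⊕1⊕0⊕0 = 1
p2 = XOR of data positions {3,6,7,10,11,14,15,18,19,22,23,26,27,30,31} = 0⊕0⊕1⊕1⊕0⊕1⊕0⊕0⊕1⊕0⊕1⊕0⊕1⊕0⊕0 = 0
p4 = XOR of data positions {5,6,7,12,13,14,15,20,21,22,23,28,29,30,31} = 0⊕0⊕1⊕1⊕1⊕1⊕0⊕0⊕0⊕0⊕1⊕0⊕0⊕0⊕0 = 1
p8 = XOR of data positions {9,10,11,12,13,14,15,24,25,26,27,28,29,30,31} = 1⊕1⊕0⊕1⊕1⊕1⊕0⊕1⊕0⊕0⊕1⊕0⊕0⊕0⊕0 = 1
p16 = XOR of data positions {17,18,19,20,21,22,23,24,25,26,27,28,29,30,31} = 1⊕0⊕1⊕0⊕0⊕0⊕1⊕1⊕0⊕0⊕1⊕0⊕0⊕0⊕0 = 1
Codeword b1..b31 = 1001001111011101101000110010000

1001001111011101101000110010000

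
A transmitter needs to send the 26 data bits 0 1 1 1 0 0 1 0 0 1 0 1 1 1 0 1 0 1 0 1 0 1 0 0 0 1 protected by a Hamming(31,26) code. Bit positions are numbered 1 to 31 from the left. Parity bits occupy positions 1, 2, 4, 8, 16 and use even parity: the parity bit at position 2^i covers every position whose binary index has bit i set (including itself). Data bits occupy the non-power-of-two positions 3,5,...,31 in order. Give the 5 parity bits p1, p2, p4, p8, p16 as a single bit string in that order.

Place data bits at non-power-of-two positions: b3=0, b5=1, b6=1, b7=1, b9=0, b10=0, b11=1, b12=0, b13=0, b14=1, b15=0, b17=1, b18=1, b19=1, b20=0, b21=1, b22=0, b23=1, b24=0, b25=1, b26=0, b27=1, b28=0, b29=0, b30=0, b31=1.
p1 = XOR of data positions {3,5,7,9,11,13,15,17,19,21,23,25,27,29,31} = 0⊕1⊕1⊕0⊕1⊕0⊕0⊕1⊕1⊕1⊕1⊕1⊕1⊕0⊕1 = 0
p2 = XOR of data positions {3,6,7,10,11,14,15,18,19,22,23,26,27,30,31} = 0⊕1⊕1⊕0⊕1⊕1⊕0⊕1⊕1⊕0⊕1⊕0⊕1⊕0⊕1 = 1
p4 = XOR of data positions {5,6,7,12,13,14,15,20,21,22,23,28,29,30,31} = 1⊕1⊕1⊕0⊕0⊕1⊕0⊕0⊕1⊕0⊕1⊕0⊕0⊕0⊕1 = 1
p8 = XOR of data positions {9,10,11,12,13,14,15,24,25,26,27,28,29,30,31} = 0⊕0⊕1⊕0⊕0⊕1⊕0⊕0⊕1⊕0⊕1⊕0⊕0⊕0⊕1 = 1
p16 = XOR of data positions {17,18,19,20,21,22,23,24,25,26,27,28,29,30,31} = 1⊕1⊕1⊕0⊕1⊕0⊕1⊕0⊕1⊕0⊕1⊕0⊕0⊕0⊕1 = 0
Parity bits p1,p2,p4,p8,p16 = 01110

01110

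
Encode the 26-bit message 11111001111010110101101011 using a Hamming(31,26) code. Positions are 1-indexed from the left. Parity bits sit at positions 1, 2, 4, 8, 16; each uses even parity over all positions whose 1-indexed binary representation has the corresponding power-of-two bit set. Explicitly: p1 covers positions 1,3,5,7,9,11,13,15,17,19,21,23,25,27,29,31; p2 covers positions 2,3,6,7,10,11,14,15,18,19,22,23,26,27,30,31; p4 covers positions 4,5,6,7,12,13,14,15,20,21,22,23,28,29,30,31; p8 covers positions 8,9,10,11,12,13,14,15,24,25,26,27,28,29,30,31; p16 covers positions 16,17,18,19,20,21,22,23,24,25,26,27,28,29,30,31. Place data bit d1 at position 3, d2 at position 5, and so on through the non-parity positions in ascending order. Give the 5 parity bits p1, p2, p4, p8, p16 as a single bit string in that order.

00101

Place data bits at non-power-of-two positions: b3=1, b5=1, b6=1, b7=1, b9=1, b10=0, b11=0, b12=1, b13=1, b14=1, b15=1, b17=0, b18=1, b19=0, b20=1, b21=1, b22=0, b23=1, b24=0, b25=1, b26=1, b27=0, b28=1, b29=0, b30=1, b31=1.
p1 = XOR of data positions {3,5,7,9,11,13,15,17,19,21,23,25,27,29,31} = 1⊕1⊕1⊕1⊕0⊕1⊕1⊕0⊕0⊕1⊕1⊕1⊕0⊕0⊕1 = 0
p2 = XOR of data positions {3,6,7,10,11,14,15,18,19,22,23,26,27,30,31} = 1⊕1⊕1⊕0⊕0⊕1⊕1⊕1⊕0⊕0⊕1⊕1⊕0⊕1⊕1 = 0
p4 = XOR of data positions {5,6,7,12,13,14,15,20,21,22,23,28,29,30,31} = 1⊕1⊕1⊕1⊕1⊕1⊕1⊕1⊕1⊕0⊕1⊕1⊕0⊕1⊕1 = 1
p8 = XOR of data positions {9,10,11,12,13,14,15,24,25,26,27,28,29,30,31} = 1⊕0⊕0⊕1⊕1⊕1⊕1⊕0⊕1⊕1⊕0⊕1⊕0⊕1⊕1 = 0
p16 = XOR of data positions {17,18,19,20,21,22,23,24,25,26,27,28,29,30,31} = 0⊕1⊕0⊕1⊕1⊕0⊕1⊕0⊕1⊕1⊕0⊕1⊕0⊕1⊕1 = 1
Parity bits p1,p2,p4,p8,p16 = 00101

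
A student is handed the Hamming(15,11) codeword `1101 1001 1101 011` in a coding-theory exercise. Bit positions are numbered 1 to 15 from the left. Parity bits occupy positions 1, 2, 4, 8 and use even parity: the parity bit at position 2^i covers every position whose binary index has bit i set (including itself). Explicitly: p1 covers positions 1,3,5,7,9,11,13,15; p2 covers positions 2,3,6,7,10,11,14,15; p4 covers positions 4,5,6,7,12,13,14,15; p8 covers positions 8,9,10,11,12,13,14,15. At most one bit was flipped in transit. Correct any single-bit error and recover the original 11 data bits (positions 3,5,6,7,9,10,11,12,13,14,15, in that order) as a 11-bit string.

s1: b1⊕b3⊕b5⊕b7⊕b9⊕b11⊕b13⊕b15 = 1⊕0⊕1⊕0⊕1⊕0⊕0⊕1 = 0
s2: b2⊕b3⊕b6⊕b7⊕b10⊕b11⊕b14⊕b15 = 1⊕0⊕0⊕0⊕1⊕0⊕1⊕1 = 0
s4: b4⊕b5⊕b6⊕b7⊕b12⊕b13⊕b14⊕b15 = 1⊕1⊕0⊕0⊕1⊕0⊕1⊕1 = 1
s8: b8⊕b9⊕b10⊕b11⊕b12⊕b13⊕b14⊕b15 = 1⊕1⊕1⊕0⊕1⊕0⊕1⊕1 = 0
Syndrome (s8...s1) = 0100 → position 4.
Flip bit 4: corrected codeword = 110010011101011
Data bits at positions 3,5,6,7,9,10,11,12,13,14,15: 01001101011

01001101011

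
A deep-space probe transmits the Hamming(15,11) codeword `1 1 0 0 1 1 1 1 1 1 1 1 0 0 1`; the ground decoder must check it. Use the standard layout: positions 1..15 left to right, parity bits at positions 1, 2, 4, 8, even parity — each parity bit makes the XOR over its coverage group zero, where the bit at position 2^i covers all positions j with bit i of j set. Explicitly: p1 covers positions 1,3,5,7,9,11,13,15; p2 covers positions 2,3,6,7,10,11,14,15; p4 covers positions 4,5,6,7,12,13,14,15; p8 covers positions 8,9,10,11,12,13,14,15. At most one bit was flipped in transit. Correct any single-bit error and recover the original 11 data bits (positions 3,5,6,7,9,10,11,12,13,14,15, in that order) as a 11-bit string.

01111111001

s1: b1⊕b3⊕b5⊕b7⊕b9⊕b11⊕b13⊕b15 = 1⊕0⊕1⊕1⊕1⊕1⊕0⊕1 = 0
s2: b2⊕b3⊕b6⊕b7⊕b10⊕b11⊕b14⊕b15 = 1⊕0⊕1⊕1⊕1⊕1⊕0⊕1 = 0
s4: b4⊕b5⊕b6⊕b7⊕b12⊕b13⊕b14⊕b15 = 0⊕1⊕1⊕1⊕1⊕0⊕0⊕1 = 1
s8: b8⊕b9⊕b10⊕b11⊕b12⊕b13⊕b14⊕b15 = 1⊕1⊕1⊕1⊕1⊕0⊕0⊕1 = 0
Syndrome (s8...s1) = 0100 → position 4.
Flip bit 4: corrected codeword = 110111111111001
Data bits at positions 3,5,6,7,9,10,11,12,13,14,15: 01111111001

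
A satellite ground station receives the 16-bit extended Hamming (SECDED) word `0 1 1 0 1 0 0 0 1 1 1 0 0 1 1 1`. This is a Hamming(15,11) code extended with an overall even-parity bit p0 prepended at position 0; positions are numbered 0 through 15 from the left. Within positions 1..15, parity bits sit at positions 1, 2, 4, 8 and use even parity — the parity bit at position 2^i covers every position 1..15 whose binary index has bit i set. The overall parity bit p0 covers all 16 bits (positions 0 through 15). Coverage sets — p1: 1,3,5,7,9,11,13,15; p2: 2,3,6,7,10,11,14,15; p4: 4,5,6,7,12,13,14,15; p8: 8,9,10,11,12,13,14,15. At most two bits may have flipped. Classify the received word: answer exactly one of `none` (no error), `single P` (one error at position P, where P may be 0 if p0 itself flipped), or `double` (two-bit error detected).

single 0

s1: b1⊕b3⊕b5⊕b7⊕b9⊕b11⊕b13⊕b15 = 1⊕0⊕0⊕0⊕1⊕0⊕1⊕1 = 0
s2: b2⊕b3⊕b6⊕b7⊕b10⊕b11⊕b14⊕b15 = 1⊕0⊕0⊕0⊕1⊕0⊕1⊕1 = 0
s4: b4⊕b5⊕b6⊕b7⊕b12⊕b13⊕b14⊕b15 = 1⊕0⊕0⊕0⊕0⊕1⊕1⊕1 = 0
s8: b8⊕b9⊕b10⊕b11⊕b12⊕b13⊕b14⊕b15 = 1⊕1⊕1⊕0⊕0⊕1⊕1⊕1 = 0
Syndrome (s8...s1) = 0000 → position 0 (no error).
Overall parity (XOR of all 16 bits, including p0): 0⊕1⊕1⊕0⊕1⊕0⊕0⊕0⊕1⊕1⊕1⊕0⊕0⊕1⊕1⊕1 = 1
Overall=1, syndrome position=0 → single-bit error at position 0.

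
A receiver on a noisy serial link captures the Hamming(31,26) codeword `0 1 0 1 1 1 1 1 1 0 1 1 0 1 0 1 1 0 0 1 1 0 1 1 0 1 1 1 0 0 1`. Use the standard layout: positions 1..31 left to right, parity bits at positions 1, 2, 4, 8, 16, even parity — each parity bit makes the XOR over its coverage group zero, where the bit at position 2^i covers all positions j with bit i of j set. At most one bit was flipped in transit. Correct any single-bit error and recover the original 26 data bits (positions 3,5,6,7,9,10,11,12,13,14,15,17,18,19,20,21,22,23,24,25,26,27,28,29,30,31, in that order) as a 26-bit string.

01101011010100110110111001

s1: b1⊕b3⊕b5⊕b7⊕b9⊕b11⊕b13⊕b15⊕b17⊕b19⊕b21⊕b23⊕b25⊕b27⊕b29⊕b31 = 0⊕0⊕1⊕1⊕1⊕1⊕0⊕0⊕1⊕0⊕1⊕1⊕0⊕1⊕0⊕1 = 1
s2: b2⊕b3⊕b6⊕b7⊕b10⊕b11⊕b14⊕b15⊕b18⊕b19⊕b22⊕b23⊕b26⊕b27⊕b30⊕b31 = 1⊕0⊕1⊕1⊕0⊕1⊕1⊕0⊕0⊕0⊕0⊕1⊕1⊕1⊕0⊕1 = 1
s4: b4⊕b5⊕b6⊕b7⊕b12⊕b13⊕b14⊕b15⊕b20⊕b21⊕b22⊕b23⊕b28⊕b29⊕b30⊕b31 = 1⊕1⊕1⊕1⊕1⊕0⊕1⊕0⊕1⊕1⊕0⊕1⊕1⊕0⊕0⊕1 = 1
s8: b8⊕b9⊕b10⊕b11⊕b12⊕b13⊕b14⊕b15⊕b24⊕b25⊕b26⊕b27⊕b28⊕b29⊕b30⊕b31 = 1⊕1⊕0⊕1⊕1⊕0⊕1⊕0⊕1⊕0⊕1⊕1⊕1⊕0⊕0⊕1 = 0
s16: b16⊕b17⊕b18⊕b19⊕b20⊕b21⊕b22⊕b23⊕b24⊕b25⊕b26⊕b27⊕b28⊕b29⊕b30⊕b31 = 1⊕1⊕0⊕0⊕1⊕1⊕0⊕1⊕1⊕0⊕1⊕1⊕1⊕0⊕0⊕1 = 0
Syndrome (s16...s1) = 00111 → position 7.
Flip bit 7: corrected codeword = 0101110110110101100110110111001
Data bits at positions 3,5,6,7,9,10,11,12,13,14,15,17,18,19,20,21,22,23,24,25,26,27,28,29,30,31: 01101011010100110110111001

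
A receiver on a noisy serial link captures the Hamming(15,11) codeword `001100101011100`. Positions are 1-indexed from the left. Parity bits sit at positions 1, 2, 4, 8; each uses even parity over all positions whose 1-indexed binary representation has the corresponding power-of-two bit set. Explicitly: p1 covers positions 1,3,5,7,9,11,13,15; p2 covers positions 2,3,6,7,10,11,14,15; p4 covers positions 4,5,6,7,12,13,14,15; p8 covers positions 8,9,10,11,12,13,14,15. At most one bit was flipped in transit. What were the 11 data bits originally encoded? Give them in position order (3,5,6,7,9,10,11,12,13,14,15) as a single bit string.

s1: b1⊕b3⊕b5⊕b7⊕b9⊕b11⊕b13⊕b15 = 0⊕1⊕0⊕1⊕1⊕1⊕1⊕0 = 1
s2: b2⊕b3⊕b6⊕b7⊕b10⊕b11⊕b14⊕b15 = 0⊕1⊕0⊕1⊕0⊕1⊕0⊕0 = 1
s4: b4⊕b5⊕b6⊕b7⊕b12⊕b13⊕b14⊕b15 = 1⊕0⊕0⊕1⊕1⊕1⊕0⊕0 = 0
s8: b8⊕b9⊕b10⊕b11⊕b12⊕b13⊕b14⊕b15 = 0⊕1⊕0⊕1⊕1⊕1⊕0⊕0 = 0
Syndrome (s8...s1) = 0011 → position 3.
Flip bit 3: corrected codeword = 000100101011100
Data bits at positions 3,5,6,7,9,10,11,12,13,14,15: 00011011100

00011011100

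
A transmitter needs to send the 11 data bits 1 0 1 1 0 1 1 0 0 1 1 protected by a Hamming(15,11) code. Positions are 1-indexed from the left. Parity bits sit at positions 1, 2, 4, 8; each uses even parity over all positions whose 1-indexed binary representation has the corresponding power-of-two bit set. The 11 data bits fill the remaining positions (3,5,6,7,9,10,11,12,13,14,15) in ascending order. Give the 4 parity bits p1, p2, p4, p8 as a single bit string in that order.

Place data bits at non-power-of-two positions: b3=1, b5=0, b6=1, b7=1, b9=0, b10=1, b11=1, b12=0, b13=0, b14=1, b15=1.
p1 = XOR of data positions {3,5,7,9,11,13,15} = 1⊕0⊕1⊕0⊕1⊕0⊕1 = 0
p2 = XOR of data positions {3,6,7,10,11,14,15} = 1⊕1⊕1⊕1⊕1⊕1⊕1 = 1
p4 = XOR of data positions {5,6,7,12,13,14,15} = 0⊕1⊕1⊕0⊕0⊕1⊕1 = 0
p8 = XOR of data positions {9,10,11,12,13,14,15} = 0⊕1⊕1⊕0⊕0⊕1⊕1 = 0
Parity bits p1,p2,p4,p8 = 0100

0100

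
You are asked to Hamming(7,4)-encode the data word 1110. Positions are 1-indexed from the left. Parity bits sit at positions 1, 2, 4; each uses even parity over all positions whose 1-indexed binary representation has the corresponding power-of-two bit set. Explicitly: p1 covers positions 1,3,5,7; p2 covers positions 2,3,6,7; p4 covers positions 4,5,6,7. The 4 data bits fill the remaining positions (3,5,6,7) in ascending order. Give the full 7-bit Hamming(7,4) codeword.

0010110

Place data bits at non-power-of-two positions: b3=1, b5=1, b6=1, b7=0.
p1 = XOR of data positions {3,5,7} = 1⊕1⊕0 = 0
p2 = XOR of data positions {3,6,7} = 1⊕1⊕0 = 0
p4 = XOR of data positions {5,6,7} = 1⊕1⊕0 = 0
Codeword b1..b7 = 0010110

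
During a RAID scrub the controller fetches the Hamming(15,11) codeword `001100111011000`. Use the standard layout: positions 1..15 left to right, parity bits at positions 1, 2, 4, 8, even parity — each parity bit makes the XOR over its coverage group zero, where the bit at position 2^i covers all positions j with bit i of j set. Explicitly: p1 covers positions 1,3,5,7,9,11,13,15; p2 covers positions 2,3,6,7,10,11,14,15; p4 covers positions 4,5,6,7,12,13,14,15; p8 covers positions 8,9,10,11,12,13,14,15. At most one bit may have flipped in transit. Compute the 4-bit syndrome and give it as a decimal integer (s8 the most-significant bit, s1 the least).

6

s1: b1⊕b3⊕b5⊕b7⊕b9⊕b11⊕b13⊕b15 = 0⊕1⊕0⊕1⊕1⊕1⊕0⊕0 = 0
s2: b2⊕b3⊕b6⊕b7⊕b10⊕b11⊕b14⊕b15 = 0⊕1⊕0⊕1⊕0⊕1⊕0⊕0 = 1
s4: b4⊕b5⊕b6⊕b7⊕b12⊕b13⊕b14⊕b15 = 1⊕0⊕0⊕1⊕1⊕0⊕0⊕0 = 1
s8: b8⊕b9⊕b10⊕b11⊕b12⊕b13⊕b14⊕b15 = 1⊕1⊕0⊕1⊕1⊕0⊕0⊕0 = 0
Syndrome (s8...s1) = 0110 → position 6.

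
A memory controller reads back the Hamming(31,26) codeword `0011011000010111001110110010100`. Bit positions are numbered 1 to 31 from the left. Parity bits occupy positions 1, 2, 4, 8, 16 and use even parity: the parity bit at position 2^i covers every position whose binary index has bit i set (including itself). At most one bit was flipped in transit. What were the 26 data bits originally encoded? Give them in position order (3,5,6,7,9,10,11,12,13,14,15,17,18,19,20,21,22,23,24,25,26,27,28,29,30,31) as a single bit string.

10110001011001110110010100

s1: b1⊕b3⊕b5⊕b7⊕b9⊕b11⊕b13⊕b15⊕b17⊕b19⊕b21⊕b23⊕b25⊕b27⊕b29⊕b31 = 0⊕1⊕0⊕1⊕0⊕0⊕0⊕1⊕0⊕1⊕1⊕1⊕0⊕1⊕1⊕0 = 0
s2: b2⊕b3⊕b6⊕b7⊕b10⊕b11⊕b14⊕b15⊕b18⊕b19⊕b22⊕b23⊕b26⊕b27⊕b30⊕b31 = 0⊕1⊕1⊕1⊕0⊕0⊕1⊕1⊕0⊕1⊕0⊕1⊕0⊕1⊕0⊕0 = 0
s4: b4⊕b5⊕b6⊕b7⊕b12⊕b13⊕b14⊕b15⊕b20⊕b21⊕b22⊕b23⊕b28⊕b29⊕b30⊕b31 = 1⊕0⊕1⊕1⊕1⊕0⊕1⊕1⊕1⊕1⊕0⊕1⊕0⊕1⊕0⊕0 = 0
s8: b8⊕b9⊕b10⊕b11⊕b12⊕b13⊕b14⊕b15⊕b24⊕b25⊕b26⊕b27⊕b28⊕b29⊕b30⊕b31 = 0⊕0⊕0⊕0⊕1⊕0⊕1⊕1⊕1⊕0⊕0⊕1⊕0⊕1⊕0⊕0 = 0
s16: b16⊕b17⊕b18⊕b19⊕b20⊕b21⊕b22⊕b23⊕b24⊕b25⊕b26⊕b27⊕b28⊕b29⊕b30⊕b31 = 1⊕0⊕0⊕1⊕1⊕1⊕0⊕1⊕1⊕0⊕0⊕1⊕0⊕1⊕0⊕0 = 0
Syndrome (s16...s1) = 00000 → position 0 (no error).
No correction needed.
Data bits at positions 3,5,6,7,9,10,11,12,13,14,15,17,18,19,20,21,22,23,24,25,26,27,28,29,30,31: 10110001011001110110010100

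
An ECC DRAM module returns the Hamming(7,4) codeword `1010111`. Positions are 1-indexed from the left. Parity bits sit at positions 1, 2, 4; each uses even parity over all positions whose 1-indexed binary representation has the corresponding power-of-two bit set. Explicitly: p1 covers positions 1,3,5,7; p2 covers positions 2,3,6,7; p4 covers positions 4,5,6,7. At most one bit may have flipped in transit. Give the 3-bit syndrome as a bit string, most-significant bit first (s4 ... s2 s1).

110

s1: b1⊕b3⊕b5⊕b7 = 1⊕1⊕1⊕1 = 0
s2: b2⊕b3⊕b6⊕b7 = 0⊕1⊕1⊕1 = 1
s4: b4⊕b5⊕b6⊕b7 = 0⊕1⊕1⊕1 = 1
Syndrome (s4...s1) = 110 → position 6.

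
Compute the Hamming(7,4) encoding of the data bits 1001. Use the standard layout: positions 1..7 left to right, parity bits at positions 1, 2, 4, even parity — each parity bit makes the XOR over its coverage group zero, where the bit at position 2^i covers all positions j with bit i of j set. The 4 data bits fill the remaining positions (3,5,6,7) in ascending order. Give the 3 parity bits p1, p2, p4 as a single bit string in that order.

Place data bits at non-power-of-two positions: b3=1, b5=0, b6=0, b7=1.
p1 = XOR of data positions {3,5,7} = 1⊕0⊕1 = 0
p2 = XOR of data positions {3,6,7} = 1⊕0⊕1 = 0
p4 = XOR of data positions {5,6,7} = 0⊕0⊕1 = 1
Parity bits p1,p2,p4 = 001

001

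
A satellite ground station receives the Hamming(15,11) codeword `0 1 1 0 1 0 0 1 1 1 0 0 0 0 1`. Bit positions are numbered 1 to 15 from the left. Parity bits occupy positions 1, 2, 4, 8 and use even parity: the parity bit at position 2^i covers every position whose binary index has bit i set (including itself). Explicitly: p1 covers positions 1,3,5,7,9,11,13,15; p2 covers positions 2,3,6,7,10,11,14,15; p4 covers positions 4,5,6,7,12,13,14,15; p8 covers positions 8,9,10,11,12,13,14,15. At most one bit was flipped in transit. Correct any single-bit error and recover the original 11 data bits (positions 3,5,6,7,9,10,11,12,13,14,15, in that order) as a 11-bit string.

s1: b1⊕b3⊕b5⊕b7⊕b9⊕b11⊕b13⊕b15 = 0⊕1⊕1⊕0⊕1⊕0⊕0⊕1 = 0
s2: b2⊕b3⊕b6⊕b7⊕b10⊕b11⊕b14⊕b15 = 1⊕1⊕0⊕0⊕1⊕0⊕0⊕1 = 0
s4: b4⊕b5⊕b6⊕b7⊕b12⊕b13⊕b14⊕b15 = 0⊕1⊕0⊕0⊕0⊕0⊕0⊕1 = 0
s8: b8⊕b9⊕b10⊕b11⊕b12⊕b13⊕b14⊕b15 = 1⊕1⊕1⊕0⊕0⊕0⊕0⊕1 = 0
Syndrome (s8...s1) = 0000 → position 0 (no error).
No correction needed.
Data bits at positions 3,5,6,7,9,10,11,12,13,14,15: 11001100001

11001100001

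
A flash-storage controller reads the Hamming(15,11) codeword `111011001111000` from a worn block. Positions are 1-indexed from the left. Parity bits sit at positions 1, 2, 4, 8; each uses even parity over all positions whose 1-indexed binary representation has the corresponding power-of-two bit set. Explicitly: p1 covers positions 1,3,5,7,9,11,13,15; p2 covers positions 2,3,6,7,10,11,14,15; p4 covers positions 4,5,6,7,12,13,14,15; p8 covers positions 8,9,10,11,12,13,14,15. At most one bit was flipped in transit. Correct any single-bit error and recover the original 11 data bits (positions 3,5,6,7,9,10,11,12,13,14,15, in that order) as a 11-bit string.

11111111000

s1: b1⊕b3⊕b5⊕b7⊕b9⊕b11⊕b13⊕b15 = 1⊕1⊕1⊕0⊕1⊕1⊕0⊕0 = 1
s2: b2⊕b3⊕b6⊕b7⊕b10⊕b11⊕b14⊕b15 = 1⊕1⊕1⊕0⊕1⊕1⊕0⊕0 = 1
s4: b4⊕b5⊕b6⊕b7⊕b12⊕b13⊕b14⊕b15 = 0⊕1⊕1⊕0⊕1⊕0⊕0⊕0 = 1
s8: b8⊕b9⊕b10⊕b11⊕b12⊕b13⊕b14⊕b15 = 0⊕1⊕1⊕1⊕1⊕0⊕0⊕0 = 0
Syndrome (s8...s1) = 0111 → position 7.
Flip bit 7: corrected codeword = 111011101111000
Data bits at positions 3,5,6,7,9,10,11,12,13,14,15: 11111111000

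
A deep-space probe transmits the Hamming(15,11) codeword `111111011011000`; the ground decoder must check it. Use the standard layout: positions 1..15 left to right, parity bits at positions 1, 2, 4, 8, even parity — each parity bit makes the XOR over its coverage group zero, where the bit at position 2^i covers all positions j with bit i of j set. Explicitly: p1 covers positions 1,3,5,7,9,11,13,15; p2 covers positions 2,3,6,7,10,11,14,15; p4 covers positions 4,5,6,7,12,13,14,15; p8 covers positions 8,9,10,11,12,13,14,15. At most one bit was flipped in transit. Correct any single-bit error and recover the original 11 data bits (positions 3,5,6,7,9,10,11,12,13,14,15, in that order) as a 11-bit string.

s1: b1⊕b3⊕b5⊕b7⊕b9⊕b11⊕b13⊕b15 = 1⊕1⊕1⊕0⊕1⊕1⊕0⊕0 = 1
s2: b2⊕b3⊕b6⊕b7⊕b10⊕b11⊕b14⊕b15 = 1⊕1⊕1⊕0⊕0⊕1⊕0⊕0 = 0
s4: b4⊕b5⊕b6⊕b7⊕b12⊕b13⊕b14⊕b15 = 1⊕1⊕1⊕0⊕1⊕0⊕0⊕0 = 0
s8: b8⊕b9⊕b10⊕b11⊕b12⊕b13⊕b14⊕b15 = 1⊕1⊕0⊕1⊕1⊕0⊕0⊕0 = 0
Syndrome (s8...s1) = 0001 → position 1.
Flip bit 1: corrected codeword = 011111011011000
Data bits at positions 3,5,6,7,9,10,11,12,13,14,15: 11101011000

11101011000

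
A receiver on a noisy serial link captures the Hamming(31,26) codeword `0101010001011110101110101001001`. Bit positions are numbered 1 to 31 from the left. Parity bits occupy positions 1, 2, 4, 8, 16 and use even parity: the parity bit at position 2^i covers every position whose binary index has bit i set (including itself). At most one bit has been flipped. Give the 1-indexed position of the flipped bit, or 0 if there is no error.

s1: b1⊕b3⊕b5⊕b7⊕b9⊕b11⊕b13⊕b15⊕b17⊕b19⊕b21⊕b23⊕b25⊕b27⊕b29⊕b31 = 0⊕0⊕0⊕0⊕0⊕0⊕1⊕1⊕1⊕1⊕1⊕1⊕1⊕0⊕0⊕1 = 0
s2: b2⊕b3⊕b6⊕b7⊕b10⊕b11⊕b14⊕b15⊕b18⊕b19⊕b22⊕b23⊕b26⊕b27⊕b30⊕b31 = 1⊕0⊕1⊕0⊕1⊕0⊕1⊕1⊕0⊕1⊕0⊕1⊕0⊕0⊕0⊕1 = 0
s4: b4⊕b5⊕b6⊕b7⊕b12⊕b13⊕b14⊕b15⊕b20⊕b21⊕b22⊕b23⊕b28⊕b29⊕b30⊕b31 = 1⊕0⊕1⊕0⊕1⊕1⊕1⊕1⊕1⊕1⊕0⊕1⊕1⊕0⊕0⊕1 = 1
s8: b8⊕b9⊕b10⊕b11⊕b12⊕b13⊕b14⊕b15⊕b24⊕b25⊕b26⊕b27⊕b28⊕b29⊕b30⊕b31 = 0⊕0⊕1⊕0⊕1⊕1⊕1⊕1⊕0⊕1⊕0⊕0⊕1⊕0⊕0⊕1 = 0
s16: b16⊕b17⊕b18⊕b19⊕b20⊕b21⊕b22⊕b23⊕b24⊕b25⊕b26⊕b27⊕b28⊕b29⊕b30⊕b31 = 0⊕1⊕0⊕1⊕1⊕1⊕0⊕1⊕0⊕1⊕0⊕0⊕1⊕0⊕0⊕1 = 0
Syndrome (s16...s1) = 00100 → position 4.

4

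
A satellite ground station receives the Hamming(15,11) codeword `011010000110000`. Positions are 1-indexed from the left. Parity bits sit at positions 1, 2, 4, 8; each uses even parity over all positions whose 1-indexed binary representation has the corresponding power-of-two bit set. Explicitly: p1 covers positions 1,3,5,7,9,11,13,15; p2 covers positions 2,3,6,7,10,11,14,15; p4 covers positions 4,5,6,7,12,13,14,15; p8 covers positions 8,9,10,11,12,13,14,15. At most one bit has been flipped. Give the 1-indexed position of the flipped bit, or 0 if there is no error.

5

s1: b1⊕b3⊕b5⊕b7⊕b9⊕b11⊕b13⊕b15 = 0⊕1⊕1⊕0⊕0⊕1⊕0⊕0 = 1
s2: b2⊕b3⊕b6⊕b7⊕b10⊕b11⊕b14⊕b15 = 1⊕1⊕0⊕0⊕1⊕1⊕0⊕0 = 0
s4: b4⊕b5⊕b6⊕b7⊕b12⊕b13⊕b14⊕b15 = 0⊕1⊕0⊕0⊕0⊕0⊕0⊕0 = 1
s8: b8⊕b9⊕b10⊕b11⊕b12⊕b13⊕b14⊕b15 = 0⊕0⊕1⊕1⊕0⊕0⊕0⊕0 = 0
Syndrome (s8...s1) = 0101 → position 5.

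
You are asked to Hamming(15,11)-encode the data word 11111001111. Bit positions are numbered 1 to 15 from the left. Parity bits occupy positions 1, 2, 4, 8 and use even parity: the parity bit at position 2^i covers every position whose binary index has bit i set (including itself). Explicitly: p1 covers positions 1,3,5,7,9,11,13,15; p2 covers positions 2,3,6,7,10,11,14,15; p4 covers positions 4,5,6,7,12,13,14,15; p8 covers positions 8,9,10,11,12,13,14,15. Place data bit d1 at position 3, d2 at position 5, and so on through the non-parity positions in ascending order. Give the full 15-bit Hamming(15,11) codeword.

011111111001111

Place data bits at non-power-of-two positions: b3=1, b5=1, b6=1, b7=1, b9=1, b10=0, b11=0, b12=1, b13=1, b14=1, b15=1.
p1 = XOR of data positions {3,5,7,9,11,13,15} = 1⊕1⊕1⊕1⊕0⊕1⊕1 = 0
p2 = XOR of data positions {3,6,7,10,11,14,15} = 1⊕1⊕1⊕0⊕0⊕1⊕1 = 1
p4 = XOR of data positions {5,6,7,12,13,14,15} = 1⊕1⊕1⊕1⊕1⊕1⊕1 = 1
p8 = XOR of data positions {9,10,11,12,13,14,15} = 1⊕0⊕0⊕1⊕1⊕1⊕1 = 1
Codeword b1..b15 = 011111111001111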